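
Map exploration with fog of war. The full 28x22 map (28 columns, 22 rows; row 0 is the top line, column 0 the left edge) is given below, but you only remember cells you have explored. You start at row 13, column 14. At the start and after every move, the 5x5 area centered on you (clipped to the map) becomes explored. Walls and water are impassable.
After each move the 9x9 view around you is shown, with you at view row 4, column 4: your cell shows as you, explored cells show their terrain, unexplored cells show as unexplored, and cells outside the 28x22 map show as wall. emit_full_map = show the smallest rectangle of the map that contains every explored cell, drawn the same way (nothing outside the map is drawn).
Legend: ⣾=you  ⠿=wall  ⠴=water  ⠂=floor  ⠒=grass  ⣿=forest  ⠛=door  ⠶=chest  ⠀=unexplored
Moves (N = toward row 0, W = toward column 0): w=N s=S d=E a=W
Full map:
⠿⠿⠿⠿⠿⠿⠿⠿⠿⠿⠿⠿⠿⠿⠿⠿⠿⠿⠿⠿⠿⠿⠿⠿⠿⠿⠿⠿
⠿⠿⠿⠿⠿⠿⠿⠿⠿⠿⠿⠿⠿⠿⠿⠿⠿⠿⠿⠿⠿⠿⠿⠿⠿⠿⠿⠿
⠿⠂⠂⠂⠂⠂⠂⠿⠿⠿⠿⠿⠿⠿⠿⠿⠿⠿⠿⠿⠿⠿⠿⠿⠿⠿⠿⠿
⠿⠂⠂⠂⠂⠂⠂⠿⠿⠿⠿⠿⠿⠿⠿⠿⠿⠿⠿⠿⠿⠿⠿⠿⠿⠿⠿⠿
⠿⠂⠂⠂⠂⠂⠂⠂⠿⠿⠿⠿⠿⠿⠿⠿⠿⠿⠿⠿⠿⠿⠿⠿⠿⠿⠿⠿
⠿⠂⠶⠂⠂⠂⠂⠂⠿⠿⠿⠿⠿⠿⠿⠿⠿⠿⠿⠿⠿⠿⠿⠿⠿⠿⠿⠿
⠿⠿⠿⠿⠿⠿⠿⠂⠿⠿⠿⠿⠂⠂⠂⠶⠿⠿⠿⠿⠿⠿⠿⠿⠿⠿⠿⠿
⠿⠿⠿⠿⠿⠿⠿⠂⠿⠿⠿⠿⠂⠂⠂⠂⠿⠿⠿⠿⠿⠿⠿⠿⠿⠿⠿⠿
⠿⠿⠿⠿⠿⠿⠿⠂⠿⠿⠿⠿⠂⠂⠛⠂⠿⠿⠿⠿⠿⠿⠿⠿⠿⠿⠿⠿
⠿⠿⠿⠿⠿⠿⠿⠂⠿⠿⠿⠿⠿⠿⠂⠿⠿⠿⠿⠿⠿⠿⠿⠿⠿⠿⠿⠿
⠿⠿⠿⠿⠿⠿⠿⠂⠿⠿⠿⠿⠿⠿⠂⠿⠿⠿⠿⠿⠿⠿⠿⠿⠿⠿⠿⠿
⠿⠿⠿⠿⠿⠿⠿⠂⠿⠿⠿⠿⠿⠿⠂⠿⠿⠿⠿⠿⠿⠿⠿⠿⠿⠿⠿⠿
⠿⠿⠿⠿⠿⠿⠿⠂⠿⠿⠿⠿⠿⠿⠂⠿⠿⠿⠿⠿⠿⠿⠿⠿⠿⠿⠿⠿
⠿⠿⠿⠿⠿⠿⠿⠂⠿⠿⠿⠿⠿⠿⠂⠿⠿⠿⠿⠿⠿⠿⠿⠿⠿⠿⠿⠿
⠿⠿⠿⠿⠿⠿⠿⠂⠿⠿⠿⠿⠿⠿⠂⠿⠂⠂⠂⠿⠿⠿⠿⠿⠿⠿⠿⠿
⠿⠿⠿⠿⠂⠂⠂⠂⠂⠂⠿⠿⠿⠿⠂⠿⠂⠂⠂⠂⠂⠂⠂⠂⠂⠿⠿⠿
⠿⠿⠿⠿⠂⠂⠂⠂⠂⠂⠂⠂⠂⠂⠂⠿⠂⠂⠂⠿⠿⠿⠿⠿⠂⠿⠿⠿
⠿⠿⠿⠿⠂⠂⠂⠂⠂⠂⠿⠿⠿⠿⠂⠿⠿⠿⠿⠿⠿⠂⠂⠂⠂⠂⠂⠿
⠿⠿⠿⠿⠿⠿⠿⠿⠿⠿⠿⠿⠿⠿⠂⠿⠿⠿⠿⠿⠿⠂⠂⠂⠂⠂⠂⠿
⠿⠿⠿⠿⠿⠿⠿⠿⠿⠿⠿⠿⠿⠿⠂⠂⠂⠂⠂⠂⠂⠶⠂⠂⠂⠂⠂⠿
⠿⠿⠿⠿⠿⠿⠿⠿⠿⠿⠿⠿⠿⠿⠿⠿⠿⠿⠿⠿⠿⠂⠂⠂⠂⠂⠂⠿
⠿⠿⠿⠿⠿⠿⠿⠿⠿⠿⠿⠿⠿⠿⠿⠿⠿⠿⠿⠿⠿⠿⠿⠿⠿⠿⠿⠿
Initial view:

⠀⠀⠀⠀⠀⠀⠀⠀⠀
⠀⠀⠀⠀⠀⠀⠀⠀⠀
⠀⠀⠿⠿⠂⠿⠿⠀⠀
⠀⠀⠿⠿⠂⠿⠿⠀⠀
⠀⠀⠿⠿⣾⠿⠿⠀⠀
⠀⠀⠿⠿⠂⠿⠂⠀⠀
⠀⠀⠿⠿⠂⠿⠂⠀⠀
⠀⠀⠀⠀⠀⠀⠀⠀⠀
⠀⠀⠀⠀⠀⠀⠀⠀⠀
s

⠀⠀⠀⠀⠀⠀⠀⠀⠀
⠀⠀⠿⠿⠂⠿⠿⠀⠀
⠀⠀⠿⠿⠂⠿⠿⠀⠀
⠀⠀⠿⠿⠂⠿⠿⠀⠀
⠀⠀⠿⠿⣾⠿⠂⠀⠀
⠀⠀⠿⠿⠂⠿⠂⠀⠀
⠀⠀⠂⠂⠂⠿⠂⠀⠀
⠀⠀⠀⠀⠀⠀⠀⠀⠀
⠀⠀⠀⠀⠀⠀⠀⠀⠀

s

⠀⠀⠿⠿⠂⠿⠿⠀⠀
⠀⠀⠿⠿⠂⠿⠿⠀⠀
⠀⠀⠿⠿⠂⠿⠿⠀⠀
⠀⠀⠿⠿⠂⠿⠂⠀⠀
⠀⠀⠿⠿⣾⠿⠂⠀⠀
⠀⠀⠂⠂⠂⠿⠂⠀⠀
⠀⠀⠿⠿⠂⠿⠿⠀⠀
⠀⠀⠀⠀⠀⠀⠀⠀⠀
⠀⠀⠀⠀⠀⠀⠀⠀⠀

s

⠀⠀⠿⠿⠂⠿⠿⠀⠀
⠀⠀⠿⠿⠂⠿⠿⠀⠀
⠀⠀⠿⠿⠂⠿⠂⠀⠀
⠀⠀⠿⠿⠂⠿⠂⠀⠀
⠀⠀⠂⠂⣾⠿⠂⠀⠀
⠀⠀⠿⠿⠂⠿⠿⠀⠀
⠀⠀⠿⠿⠂⠿⠿⠀⠀
⠀⠀⠀⠀⠀⠀⠀⠀⠀
⠀⠀⠀⠀⠀⠀⠀⠀⠀

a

⠀⠀⠀⠿⠿⠂⠿⠿⠀
⠀⠀⠀⠿⠿⠂⠿⠿⠀
⠀⠀⠿⠿⠿⠂⠿⠂⠀
⠀⠀⠿⠿⠿⠂⠿⠂⠀
⠀⠀⠂⠂⣾⠂⠿⠂⠀
⠀⠀⠿⠿⠿⠂⠿⠿⠀
⠀⠀⠿⠿⠿⠂⠿⠿⠀
⠀⠀⠀⠀⠀⠀⠀⠀⠀
⠀⠀⠀⠀⠀⠀⠀⠀⠀

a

⠀⠀⠀⠀⠿⠿⠂⠿⠿
⠀⠀⠀⠀⠿⠿⠂⠿⠿
⠀⠀⠿⠿⠿⠿⠂⠿⠂
⠀⠀⠿⠿⠿⠿⠂⠿⠂
⠀⠀⠂⠂⣾⠂⠂⠿⠂
⠀⠀⠿⠿⠿⠿⠂⠿⠿
⠀⠀⠿⠿⠿⠿⠂⠿⠿
⠀⠀⠀⠀⠀⠀⠀⠀⠀
⠀⠀⠀⠀⠀⠀⠀⠀⠀

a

⠀⠀⠀⠀⠀⠿⠿⠂⠿
⠀⠀⠀⠀⠀⠿⠿⠂⠿
⠀⠀⠿⠿⠿⠿⠿⠂⠿
⠀⠀⠂⠿⠿⠿⠿⠂⠿
⠀⠀⠂⠂⣾⠂⠂⠂⠿
⠀⠀⠂⠿⠿⠿⠿⠂⠿
⠀⠀⠿⠿⠿⠿⠿⠂⠿
⠀⠀⠀⠀⠀⠀⠀⠀⠀
⠀⠀⠀⠀⠀⠀⠀⠀⠀

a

⠀⠀⠀⠀⠀⠀⠿⠿⠂
⠀⠀⠀⠀⠀⠀⠿⠿⠂
⠀⠀⠿⠿⠿⠿⠿⠿⠂
⠀⠀⠂⠂⠿⠿⠿⠿⠂
⠀⠀⠂⠂⣾⠂⠂⠂⠂
⠀⠀⠂⠂⠿⠿⠿⠿⠂
⠀⠀⠿⠿⠿⠿⠿⠿⠂
⠀⠀⠀⠀⠀⠀⠀⠀⠀
⠀⠀⠀⠀⠀⠀⠀⠀⠀

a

⠀⠀⠀⠀⠀⠀⠀⠿⠿
⠀⠀⠀⠀⠀⠀⠀⠿⠿
⠀⠀⠂⠿⠿⠿⠿⠿⠿
⠀⠀⠂⠂⠂⠿⠿⠿⠿
⠀⠀⠂⠂⣾⠂⠂⠂⠂
⠀⠀⠂⠂⠂⠿⠿⠿⠿
⠀⠀⠿⠿⠿⠿⠿⠿⠿
⠀⠀⠀⠀⠀⠀⠀⠀⠀
⠀⠀⠀⠀⠀⠀⠀⠀⠀

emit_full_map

⠀⠀⠀⠀⠀⠿⠿⠂⠿⠿
⠀⠀⠀⠀⠀⠿⠿⠂⠿⠿
⠀⠀⠀⠀⠀⠿⠿⠂⠿⠿
⠂⠿⠿⠿⠿⠿⠿⠂⠿⠂
⠂⠂⠂⠿⠿⠿⠿⠂⠿⠂
⠂⠂⣾⠂⠂⠂⠂⠂⠿⠂
⠂⠂⠂⠿⠿⠿⠿⠂⠿⠿
⠿⠿⠿⠿⠿⠿⠿⠂⠿⠿

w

⠀⠀⠀⠀⠀⠀⠀⠿⠿
⠀⠀⠀⠀⠀⠀⠀⠿⠿
⠀⠀⠂⠿⠿⠿⠿⠿⠿
⠀⠀⠂⠿⠿⠿⠿⠿⠿
⠀⠀⠂⠂⣾⠿⠿⠿⠿
⠀⠀⠂⠂⠂⠂⠂⠂⠂
⠀⠀⠂⠂⠂⠿⠿⠿⠿
⠀⠀⠿⠿⠿⠿⠿⠿⠿
⠀⠀⠀⠀⠀⠀⠀⠀⠀

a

⠀⠀⠀⠀⠀⠀⠀⠀⠿
⠀⠀⠀⠀⠀⠀⠀⠀⠿
⠀⠀⠿⠂⠿⠿⠿⠿⠿
⠀⠀⠿⠂⠿⠿⠿⠿⠿
⠀⠀⠂⠂⣾⠂⠿⠿⠿
⠀⠀⠂⠂⠂⠂⠂⠂⠂
⠀⠀⠂⠂⠂⠂⠿⠿⠿
⠀⠀⠀⠿⠿⠿⠿⠿⠿
⠀⠀⠀⠀⠀⠀⠀⠀⠀

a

⠀⠀⠀⠀⠀⠀⠀⠀⠀
⠀⠀⠀⠀⠀⠀⠀⠀⠀
⠀⠀⠿⠿⠂⠿⠿⠿⠿
⠀⠀⠿⠿⠂⠿⠿⠿⠿
⠀⠀⠂⠂⣾⠂⠂⠿⠿
⠀⠀⠂⠂⠂⠂⠂⠂⠂
⠀⠀⠂⠂⠂⠂⠂⠿⠿
⠀⠀⠀⠀⠿⠿⠿⠿⠿
⠀⠀⠀⠀⠀⠀⠀⠀⠀

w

⠀⠀⠀⠀⠀⠀⠀⠀⠀
⠀⠀⠀⠀⠀⠀⠀⠀⠀
⠀⠀⠿⠿⠂⠿⠿⠀⠀
⠀⠀⠿⠿⠂⠿⠿⠿⠿
⠀⠀⠿⠿⣾⠿⠿⠿⠿
⠀⠀⠂⠂⠂⠂⠂⠿⠿
⠀⠀⠂⠂⠂⠂⠂⠂⠂
⠀⠀⠂⠂⠂⠂⠂⠿⠿
⠀⠀⠀⠀⠿⠿⠿⠿⠿

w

⠀⠀⠀⠀⠀⠀⠀⠀⠀
⠀⠀⠀⠀⠀⠀⠀⠀⠀
⠀⠀⠿⠿⠂⠿⠿⠀⠀
⠀⠀⠿⠿⠂⠿⠿⠀⠀
⠀⠀⠿⠿⣾⠿⠿⠿⠿
⠀⠀⠿⠿⠂⠿⠿⠿⠿
⠀⠀⠂⠂⠂⠂⠂⠿⠿
⠀⠀⠂⠂⠂⠂⠂⠂⠂
⠀⠀⠂⠂⠂⠂⠂⠿⠿

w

⠀⠀⠀⠀⠀⠀⠀⠀⠀
⠀⠀⠀⠀⠀⠀⠀⠀⠀
⠀⠀⠿⠿⠂⠿⠿⠀⠀
⠀⠀⠿⠿⠂⠿⠿⠀⠀
⠀⠀⠿⠿⣾⠿⠿⠀⠀
⠀⠀⠿⠿⠂⠿⠿⠿⠿
⠀⠀⠿⠿⠂⠿⠿⠿⠿
⠀⠀⠂⠂⠂⠂⠂⠿⠿
⠀⠀⠂⠂⠂⠂⠂⠂⠂

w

⠀⠀⠀⠀⠀⠀⠀⠀⠀
⠀⠀⠀⠀⠀⠀⠀⠀⠀
⠀⠀⠿⠿⠂⠿⠿⠀⠀
⠀⠀⠿⠿⠂⠿⠿⠀⠀
⠀⠀⠿⠿⣾⠿⠿⠀⠀
⠀⠀⠿⠿⠂⠿⠿⠀⠀
⠀⠀⠿⠿⠂⠿⠿⠿⠿
⠀⠀⠿⠿⠂⠿⠿⠿⠿
⠀⠀⠂⠂⠂⠂⠂⠿⠿

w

⠀⠀⠀⠀⠀⠀⠀⠀⠀
⠀⠀⠀⠀⠀⠀⠀⠀⠀
⠀⠀⠿⠿⠂⠿⠿⠀⠀
⠀⠀⠿⠿⠂⠿⠿⠀⠀
⠀⠀⠿⠿⣾⠿⠿⠀⠀
⠀⠀⠿⠿⠂⠿⠿⠀⠀
⠀⠀⠿⠿⠂⠿⠿⠀⠀
⠀⠀⠿⠿⠂⠿⠿⠿⠿
⠀⠀⠿⠿⠂⠿⠿⠿⠿

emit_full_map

⠿⠿⠂⠿⠿⠀⠀⠀⠀⠀⠀⠀
⠿⠿⠂⠿⠿⠀⠀⠀⠀⠀⠀⠀
⠿⠿⣾⠿⠿⠀⠀⠀⠀⠀⠀⠀
⠿⠿⠂⠿⠿⠀⠀⠿⠿⠂⠿⠿
⠿⠿⠂⠿⠿⠀⠀⠿⠿⠂⠿⠿
⠿⠿⠂⠿⠿⠿⠿⠿⠿⠂⠿⠿
⠿⠿⠂⠿⠿⠿⠿⠿⠿⠂⠿⠂
⠂⠂⠂⠂⠂⠿⠿⠿⠿⠂⠿⠂
⠂⠂⠂⠂⠂⠂⠂⠂⠂⠂⠿⠂
⠂⠂⠂⠂⠂⠿⠿⠿⠿⠂⠿⠿
⠀⠀⠿⠿⠿⠿⠿⠿⠿⠂⠿⠿

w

⠀⠀⠀⠀⠀⠀⠀⠀⠀
⠀⠀⠀⠀⠀⠀⠀⠀⠀
⠀⠀⠿⠿⠂⠿⠿⠀⠀
⠀⠀⠿⠿⠂⠿⠿⠀⠀
⠀⠀⠿⠿⣾⠿⠿⠀⠀
⠀⠀⠿⠿⠂⠿⠿⠀⠀
⠀⠀⠿⠿⠂⠿⠿⠀⠀
⠀⠀⠿⠿⠂⠿⠿⠀⠀
⠀⠀⠿⠿⠂⠿⠿⠿⠿

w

⠀⠀⠀⠀⠀⠀⠀⠀⠀
⠀⠀⠀⠀⠀⠀⠀⠀⠀
⠀⠀⠿⠿⠂⠿⠿⠀⠀
⠀⠀⠿⠿⠂⠿⠿⠀⠀
⠀⠀⠿⠿⣾⠿⠿⠀⠀
⠀⠀⠿⠿⠂⠿⠿⠀⠀
⠀⠀⠿⠿⠂⠿⠿⠀⠀
⠀⠀⠿⠿⠂⠿⠿⠀⠀
⠀⠀⠿⠿⠂⠿⠿⠀⠀

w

⠀⠀⠀⠀⠀⠀⠀⠀⠀
⠀⠀⠀⠀⠀⠀⠀⠀⠀
⠀⠀⠂⠂⠂⠿⠿⠀⠀
⠀⠀⠿⠿⠂⠿⠿⠀⠀
⠀⠀⠿⠿⣾⠿⠿⠀⠀
⠀⠀⠿⠿⠂⠿⠿⠀⠀
⠀⠀⠿⠿⠂⠿⠿⠀⠀
⠀⠀⠿⠿⠂⠿⠿⠀⠀
⠀⠀⠿⠿⠂⠿⠿⠀⠀

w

⠀⠀⠀⠀⠀⠀⠀⠀⠀
⠀⠀⠀⠀⠀⠀⠀⠀⠀
⠀⠀⠂⠂⠂⠿⠿⠀⠀
⠀⠀⠂⠂⠂⠿⠿⠀⠀
⠀⠀⠿⠿⣾⠿⠿⠀⠀
⠀⠀⠿⠿⠂⠿⠿⠀⠀
⠀⠀⠿⠿⠂⠿⠿⠀⠀
⠀⠀⠿⠿⠂⠿⠿⠀⠀
⠀⠀⠿⠿⠂⠿⠿⠀⠀

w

⠀⠀⠀⠀⠀⠀⠀⠀⠀
⠀⠀⠀⠀⠀⠀⠀⠀⠀
⠀⠀⠂⠂⠿⠿⠿⠀⠀
⠀⠀⠂⠂⠂⠿⠿⠀⠀
⠀⠀⠂⠂⣾⠿⠿⠀⠀
⠀⠀⠿⠿⠂⠿⠿⠀⠀
⠀⠀⠿⠿⠂⠿⠿⠀⠀
⠀⠀⠿⠿⠂⠿⠿⠀⠀
⠀⠀⠿⠿⠂⠿⠿⠀⠀

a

⠀⠀⠀⠀⠀⠀⠀⠀⠀
⠀⠀⠀⠀⠀⠀⠀⠀⠀
⠀⠀⠂⠂⠂⠿⠿⠿⠀
⠀⠀⠂⠂⠂⠂⠿⠿⠀
⠀⠀⠂⠂⣾⠂⠿⠿⠀
⠀⠀⠿⠿⠿⠂⠿⠿⠀
⠀⠀⠿⠿⠿⠂⠿⠿⠀
⠀⠀⠀⠿⠿⠂⠿⠿⠀
⠀⠀⠀⠿⠿⠂⠿⠿⠀

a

⠀⠀⠀⠀⠀⠀⠀⠀⠀
⠀⠀⠀⠀⠀⠀⠀⠀⠀
⠀⠀⠂⠂⠂⠂⠿⠿⠿
⠀⠀⠂⠂⠂⠂⠂⠿⠿
⠀⠀⠂⠂⣾⠂⠂⠿⠿
⠀⠀⠿⠿⠿⠿⠂⠿⠿
⠀⠀⠿⠿⠿⠿⠂⠿⠿
⠀⠀⠀⠀⠿⠿⠂⠿⠿
⠀⠀⠀⠀⠿⠿⠂⠿⠿

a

⠀⠀⠀⠀⠀⠀⠀⠀⠀
⠀⠀⠀⠀⠀⠀⠀⠀⠀
⠀⠀⠂⠂⠂⠂⠂⠿⠿
⠀⠀⠂⠂⠂⠂⠂⠂⠿
⠀⠀⠶⠂⣾⠂⠂⠂⠿
⠀⠀⠿⠿⠿⠿⠿⠂⠿
⠀⠀⠿⠿⠿⠿⠿⠂⠿
⠀⠀⠀⠀⠀⠿⠿⠂⠿
⠀⠀⠀⠀⠀⠿⠿⠂⠿

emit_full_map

⠂⠂⠂⠂⠂⠿⠿⠿⠀⠀⠀⠀⠀⠀⠀
⠂⠂⠂⠂⠂⠂⠿⠿⠀⠀⠀⠀⠀⠀⠀
⠶⠂⣾⠂⠂⠂⠿⠿⠀⠀⠀⠀⠀⠀⠀
⠿⠿⠿⠿⠿⠂⠿⠿⠀⠀⠀⠀⠀⠀⠀
⠿⠿⠿⠿⠿⠂⠿⠿⠀⠀⠀⠀⠀⠀⠀
⠀⠀⠀⠿⠿⠂⠿⠿⠀⠀⠀⠀⠀⠀⠀
⠀⠀⠀⠿⠿⠂⠿⠿⠀⠀⠀⠀⠀⠀⠀
⠀⠀⠀⠿⠿⠂⠿⠿⠀⠀⠀⠀⠀⠀⠀
⠀⠀⠀⠿⠿⠂⠿⠿⠀⠀⠿⠿⠂⠿⠿
⠀⠀⠀⠿⠿⠂⠿⠿⠀⠀⠿⠿⠂⠿⠿
⠀⠀⠀⠿⠿⠂⠿⠿⠿⠿⠿⠿⠂⠿⠿
⠀⠀⠀⠿⠿⠂⠿⠿⠿⠿⠿⠿⠂⠿⠂
⠀⠀⠀⠂⠂⠂⠂⠂⠿⠿⠿⠿⠂⠿⠂
⠀⠀⠀⠂⠂⠂⠂⠂⠂⠂⠂⠂⠂⠿⠂
⠀⠀⠀⠂⠂⠂⠂⠂⠿⠿⠿⠿⠂⠿⠿
⠀⠀⠀⠀⠀⠿⠿⠿⠿⠿⠿⠿⠂⠿⠿

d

⠀⠀⠀⠀⠀⠀⠀⠀⠀
⠀⠀⠀⠀⠀⠀⠀⠀⠀
⠀⠂⠂⠂⠂⠂⠿⠿⠿
⠀⠂⠂⠂⠂⠂⠂⠿⠿
⠀⠶⠂⠂⣾⠂⠂⠿⠿
⠀⠿⠿⠿⠿⠿⠂⠿⠿
⠀⠿⠿⠿⠿⠿⠂⠿⠿
⠀⠀⠀⠀⠿⠿⠂⠿⠿
⠀⠀⠀⠀⠿⠿⠂⠿⠿

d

⠀⠀⠀⠀⠀⠀⠀⠀⠀
⠀⠀⠀⠀⠀⠀⠀⠀⠀
⠂⠂⠂⠂⠂⠿⠿⠿⠀
⠂⠂⠂⠂⠂⠂⠿⠿⠀
⠶⠂⠂⠂⣾⠂⠿⠿⠀
⠿⠿⠿⠿⠿⠂⠿⠿⠀
⠿⠿⠿⠿⠿⠂⠿⠿⠀
⠀⠀⠀⠿⠿⠂⠿⠿⠀
⠀⠀⠀⠿⠿⠂⠿⠿⠀

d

⠀⠀⠀⠀⠀⠀⠀⠀⠀
⠀⠀⠀⠀⠀⠀⠀⠀⠀
⠂⠂⠂⠂⠿⠿⠿⠀⠀
⠂⠂⠂⠂⠂⠿⠿⠀⠀
⠂⠂⠂⠂⣾⠿⠿⠀⠀
⠿⠿⠿⠿⠂⠿⠿⠀⠀
⠿⠿⠿⠿⠂⠿⠿⠀⠀
⠀⠀⠿⠿⠂⠿⠿⠀⠀
⠀⠀⠿⠿⠂⠿⠿⠀⠀

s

⠀⠀⠀⠀⠀⠀⠀⠀⠀
⠂⠂⠂⠂⠿⠿⠿⠀⠀
⠂⠂⠂⠂⠂⠿⠿⠀⠀
⠂⠂⠂⠂⠂⠿⠿⠀⠀
⠿⠿⠿⠿⣾⠿⠿⠀⠀
⠿⠿⠿⠿⠂⠿⠿⠀⠀
⠀⠀⠿⠿⠂⠿⠿⠀⠀
⠀⠀⠿⠿⠂⠿⠿⠀⠀
⠀⠀⠿⠿⠂⠿⠿⠀⠀

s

⠂⠂⠂⠂⠿⠿⠿⠀⠀
⠂⠂⠂⠂⠂⠿⠿⠀⠀
⠂⠂⠂⠂⠂⠿⠿⠀⠀
⠿⠿⠿⠿⠂⠿⠿⠀⠀
⠿⠿⠿⠿⣾⠿⠿⠀⠀
⠀⠀⠿⠿⠂⠿⠿⠀⠀
⠀⠀⠿⠿⠂⠿⠿⠀⠀
⠀⠀⠿⠿⠂⠿⠿⠀⠀
⠀⠀⠿⠿⠂⠿⠿⠀⠀

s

⠂⠂⠂⠂⠂⠿⠿⠀⠀
⠂⠂⠂⠂⠂⠿⠿⠀⠀
⠿⠿⠿⠿⠂⠿⠿⠀⠀
⠿⠿⠿⠿⠂⠿⠿⠀⠀
⠀⠀⠿⠿⣾⠿⠿⠀⠀
⠀⠀⠿⠿⠂⠿⠿⠀⠀
⠀⠀⠿⠿⠂⠿⠿⠀⠀
⠀⠀⠿⠿⠂⠿⠿⠀⠀
⠀⠀⠿⠿⠂⠿⠿⠀⠀

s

⠂⠂⠂⠂⠂⠿⠿⠀⠀
⠿⠿⠿⠿⠂⠿⠿⠀⠀
⠿⠿⠿⠿⠂⠿⠿⠀⠀
⠀⠀⠿⠿⠂⠿⠿⠀⠀
⠀⠀⠿⠿⣾⠿⠿⠀⠀
⠀⠀⠿⠿⠂⠿⠿⠀⠀
⠀⠀⠿⠿⠂⠿⠿⠀⠀
⠀⠀⠿⠿⠂⠿⠿⠀⠀
⠀⠀⠿⠿⠂⠿⠿⠿⠿

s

⠿⠿⠿⠿⠂⠿⠿⠀⠀
⠿⠿⠿⠿⠂⠿⠿⠀⠀
⠀⠀⠿⠿⠂⠿⠿⠀⠀
⠀⠀⠿⠿⠂⠿⠿⠀⠀
⠀⠀⠿⠿⣾⠿⠿⠀⠀
⠀⠀⠿⠿⠂⠿⠿⠀⠀
⠀⠀⠿⠿⠂⠿⠿⠀⠀
⠀⠀⠿⠿⠂⠿⠿⠿⠿
⠀⠀⠿⠿⠂⠿⠿⠿⠿

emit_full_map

⠂⠂⠂⠂⠂⠿⠿⠿⠀⠀⠀⠀⠀⠀⠀
⠂⠂⠂⠂⠂⠂⠿⠿⠀⠀⠀⠀⠀⠀⠀
⠶⠂⠂⠂⠂⠂⠿⠿⠀⠀⠀⠀⠀⠀⠀
⠿⠿⠿⠿⠿⠂⠿⠿⠀⠀⠀⠀⠀⠀⠀
⠿⠿⠿⠿⠿⠂⠿⠿⠀⠀⠀⠀⠀⠀⠀
⠀⠀⠀⠿⠿⠂⠿⠿⠀⠀⠀⠀⠀⠀⠀
⠀⠀⠀⠿⠿⠂⠿⠿⠀⠀⠀⠀⠀⠀⠀
⠀⠀⠀⠿⠿⣾⠿⠿⠀⠀⠀⠀⠀⠀⠀
⠀⠀⠀⠿⠿⠂⠿⠿⠀⠀⠿⠿⠂⠿⠿
⠀⠀⠀⠿⠿⠂⠿⠿⠀⠀⠿⠿⠂⠿⠿
⠀⠀⠀⠿⠿⠂⠿⠿⠿⠿⠿⠿⠂⠿⠿
⠀⠀⠀⠿⠿⠂⠿⠿⠿⠿⠿⠿⠂⠿⠂
⠀⠀⠀⠂⠂⠂⠂⠂⠿⠿⠿⠿⠂⠿⠂
⠀⠀⠀⠂⠂⠂⠂⠂⠂⠂⠂⠂⠂⠿⠂
⠀⠀⠀⠂⠂⠂⠂⠂⠿⠿⠿⠿⠂⠿⠿
⠀⠀⠀⠀⠀⠿⠿⠿⠿⠿⠿⠿⠂⠿⠿

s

⠿⠿⠿⠿⠂⠿⠿⠀⠀
⠀⠀⠿⠿⠂⠿⠿⠀⠀
⠀⠀⠿⠿⠂⠿⠿⠀⠀
⠀⠀⠿⠿⠂⠿⠿⠀⠀
⠀⠀⠿⠿⣾⠿⠿⠀⠀
⠀⠀⠿⠿⠂⠿⠿⠀⠀
⠀⠀⠿⠿⠂⠿⠿⠿⠿
⠀⠀⠿⠿⠂⠿⠿⠿⠿
⠀⠀⠂⠂⠂⠂⠂⠿⠿

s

⠀⠀⠿⠿⠂⠿⠿⠀⠀
⠀⠀⠿⠿⠂⠿⠿⠀⠀
⠀⠀⠿⠿⠂⠿⠿⠀⠀
⠀⠀⠿⠿⠂⠿⠿⠀⠀
⠀⠀⠿⠿⣾⠿⠿⠀⠀
⠀⠀⠿⠿⠂⠿⠿⠿⠿
⠀⠀⠿⠿⠂⠿⠿⠿⠿
⠀⠀⠂⠂⠂⠂⠂⠿⠿
⠀⠀⠂⠂⠂⠂⠂⠂⠂

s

⠀⠀⠿⠿⠂⠿⠿⠀⠀
⠀⠀⠿⠿⠂⠿⠿⠀⠀
⠀⠀⠿⠿⠂⠿⠿⠀⠀
⠀⠀⠿⠿⠂⠿⠿⠀⠀
⠀⠀⠿⠿⣾⠿⠿⠿⠿
⠀⠀⠿⠿⠂⠿⠿⠿⠿
⠀⠀⠂⠂⠂⠂⠂⠿⠿
⠀⠀⠂⠂⠂⠂⠂⠂⠂
⠀⠀⠂⠂⠂⠂⠂⠿⠿

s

⠀⠀⠿⠿⠂⠿⠿⠀⠀
⠀⠀⠿⠿⠂⠿⠿⠀⠀
⠀⠀⠿⠿⠂⠿⠿⠀⠀
⠀⠀⠿⠿⠂⠿⠿⠿⠿
⠀⠀⠿⠿⣾⠿⠿⠿⠿
⠀⠀⠂⠂⠂⠂⠂⠿⠿
⠀⠀⠂⠂⠂⠂⠂⠂⠂
⠀⠀⠂⠂⠂⠂⠂⠿⠿
⠀⠀⠀⠀⠿⠿⠿⠿⠿

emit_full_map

⠂⠂⠂⠂⠂⠿⠿⠿⠀⠀⠀⠀⠀⠀⠀
⠂⠂⠂⠂⠂⠂⠿⠿⠀⠀⠀⠀⠀⠀⠀
⠶⠂⠂⠂⠂⠂⠿⠿⠀⠀⠀⠀⠀⠀⠀
⠿⠿⠿⠿⠿⠂⠿⠿⠀⠀⠀⠀⠀⠀⠀
⠿⠿⠿⠿⠿⠂⠿⠿⠀⠀⠀⠀⠀⠀⠀
⠀⠀⠀⠿⠿⠂⠿⠿⠀⠀⠀⠀⠀⠀⠀
⠀⠀⠀⠿⠿⠂⠿⠿⠀⠀⠀⠀⠀⠀⠀
⠀⠀⠀⠿⠿⠂⠿⠿⠀⠀⠀⠀⠀⠀⠀
⠀⠀⠀⠿⠿⠂⠿⠿⠀⠀⠿⠿⠂⠿⠿
⠀⠀⠀⠿⠿⠂⠿⠿⠀⠀⠿⠿⠂⠿⠿
⠀⠀⠀⠿⠿⠂⠿⠿⠿⠿⠿⠿⠂⠿⠿
⠀⠀⠀⠿⠿⣾⠿⠿⠿⠿⠿⠿⠂⠿⠂
⠀⠀⠀⠂⠂⠂⠂⠂⠿⠿⠿⠿⠂⠿⠂
⠀⠀⠀⠂⠂⠂⠂⠂⠂⠂⠂⠂⠂⠿⠂
⠀⠀⠀⠂⠂⠂⠂⠂⠿⠿⠿⠿⠂⠿⠿
⠀⠀⠀⠀⠀⠿⠿⠿⠿⠿⠿⠿⠂⠿⠿

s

⠀⠀⠿⠿⠂⠿⠿⠀⠀
⠀⠀⠿⠿⠂⠿⠿⠀⠀
⠀⠀⠿⠿⠂⠿⠿⠿⠿
⠀⠀⠿⠿⠂⠿⠿⠿⠿
⠀⠀⠂⠂⣾⠂⠂⠿⠿
⠀⠀⠂⠂⠂⠂⠂⠂⠂
⠀⠀⠂⠂⠂⠂⠂⠿⠿
⠀⠀⠀⠀⠿⠿⠿⠿⠿
⠀⠀⠀⠀⠀⠀⠀⠀⠀

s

⠀⠀⠿⠿⠂⠿⠿⠀⠀
⠀⠀⠿⠿⠂⠿⠿⠿⠿
⠀⠀⠿⠿⠂⠿⠿⠿⠿
⠀⠀⠂⠂⠂⠂⠂⠿⠿
⠀⠀⠂⠂⣾⠂⠂⠂⠂
⠀⠀⠂⠂⠂⠂⠂⠿⠿
⠀⠀⠿⠿⠿⠿⠿⠿⠿
⠀⠀⠀⠀⠀⠀⠀⠀⠀
⠀⠀⠀⠀⠀⠀⠀⠀⠀

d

⠀⠿⠿⠂⠿⠿⠀⠀⠿
⠀⠿⠿⠂⠿⠿⠿⠿⠿
⠀⠿⠿⠂⠿⠿⠿⠿⠿
⠀⠂⠂⠂⠂⠂⠿⠿⠿
⠀⠂⠂⠂⣾⠂⠂⠂⠂
⠀⠂⠂⠂⠂⠂⠿⠿⠿
⠀⠿⠿⠿⠿⠿⠿⠿⠿
⠀⠀⠀⠀⠀⠀⠀⠀⠀
⠀⠀⠀⠀⠀⠀⠀⠀⠀

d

⠿⠿⠂⠿⠿⠀⠀⠿⠿
⠿⠿⠂⠿⠿⠿⠿⠿⠿
⠿⠿⠂⠿⠿⠿⠿⠿⠿
⠂⠂⠂⠂⠂⠿⠿⠿⠿
⠂⠂⠂⠂⣾⠂⠂⠂⠂
⠂⠂⠂⠂⠂⠿⠿⠿⠿
⠿⠿⠿⠿⠿⠿⠿⠿⠿
⠀⠀⠀⠀⠀⠀⠀⠀⠀
⠀⠀⠀⠀⠀⠀⠀⠀⠀

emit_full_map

⠂⠂⠂⠂⠂⠿⠿⠿⠀⠀⠀⠀⠀⠀⠀
⠂⠂⠂⠂⠂⠂⠿⠿⠀⠀⠀⠀⠀⠀⠀
⠶⠂⠂⠂⠂⠂⠿⠿⠀⠀⠀⠀⠀⠀⠀
⠿⠿⠿⠿⠿⠂⠿⠿⠀⠀⠀⠀⠀⠀⠀
⠿⠿⠿⠿⠿⠂⠿⠿⠀⠀⠀⠀⠀⠀⠀
⠀⠀⠀⠿⠿⠂⠿⠿⠀⠀⠀⠀⠀⠀⠀
⠀⠀⠀⠿⠿⠂⠿⠿⠀⠀⠀⠀⠀⠀⠀
⠀⠀⠀⠿⠿⠂⠿⠿⠀⠀⠀⠀⠀⠀⠀
⠀⠀⠀⠿⠿⠂⠿⠿⠀⠀⠿⠿⠂⠿⠿
⠀⠀⠀⠿⠿⠂⠿⠿⠀⠀⠿⠿⠂⠿⠿
⠀⠀⠀⠿⠿⠂⠿⠿⠿⠿⠿⠿⠂⠿⠿
⠀⠀⠀⠿⠿⠂⠿⠿⠿⠿⠿⠿⠂⠿⠂
⠀⠀⠀⠂⠂⠂⠂⠂⠿⠿⠿⠿⠂⠿⠂
⠀⠀⠀⠂⠂⠂⠂⣾⠂⠂⠂⠂⠂⠿⠂
⠀⠀⠀⠂⠂⠂⠂⠂⠿⠿⠿⠿⠂⠿⠿
⠀⠀⠀⠿⠿⠿⠿⠿⠿⠿⠿⠿⠂⠿⠿


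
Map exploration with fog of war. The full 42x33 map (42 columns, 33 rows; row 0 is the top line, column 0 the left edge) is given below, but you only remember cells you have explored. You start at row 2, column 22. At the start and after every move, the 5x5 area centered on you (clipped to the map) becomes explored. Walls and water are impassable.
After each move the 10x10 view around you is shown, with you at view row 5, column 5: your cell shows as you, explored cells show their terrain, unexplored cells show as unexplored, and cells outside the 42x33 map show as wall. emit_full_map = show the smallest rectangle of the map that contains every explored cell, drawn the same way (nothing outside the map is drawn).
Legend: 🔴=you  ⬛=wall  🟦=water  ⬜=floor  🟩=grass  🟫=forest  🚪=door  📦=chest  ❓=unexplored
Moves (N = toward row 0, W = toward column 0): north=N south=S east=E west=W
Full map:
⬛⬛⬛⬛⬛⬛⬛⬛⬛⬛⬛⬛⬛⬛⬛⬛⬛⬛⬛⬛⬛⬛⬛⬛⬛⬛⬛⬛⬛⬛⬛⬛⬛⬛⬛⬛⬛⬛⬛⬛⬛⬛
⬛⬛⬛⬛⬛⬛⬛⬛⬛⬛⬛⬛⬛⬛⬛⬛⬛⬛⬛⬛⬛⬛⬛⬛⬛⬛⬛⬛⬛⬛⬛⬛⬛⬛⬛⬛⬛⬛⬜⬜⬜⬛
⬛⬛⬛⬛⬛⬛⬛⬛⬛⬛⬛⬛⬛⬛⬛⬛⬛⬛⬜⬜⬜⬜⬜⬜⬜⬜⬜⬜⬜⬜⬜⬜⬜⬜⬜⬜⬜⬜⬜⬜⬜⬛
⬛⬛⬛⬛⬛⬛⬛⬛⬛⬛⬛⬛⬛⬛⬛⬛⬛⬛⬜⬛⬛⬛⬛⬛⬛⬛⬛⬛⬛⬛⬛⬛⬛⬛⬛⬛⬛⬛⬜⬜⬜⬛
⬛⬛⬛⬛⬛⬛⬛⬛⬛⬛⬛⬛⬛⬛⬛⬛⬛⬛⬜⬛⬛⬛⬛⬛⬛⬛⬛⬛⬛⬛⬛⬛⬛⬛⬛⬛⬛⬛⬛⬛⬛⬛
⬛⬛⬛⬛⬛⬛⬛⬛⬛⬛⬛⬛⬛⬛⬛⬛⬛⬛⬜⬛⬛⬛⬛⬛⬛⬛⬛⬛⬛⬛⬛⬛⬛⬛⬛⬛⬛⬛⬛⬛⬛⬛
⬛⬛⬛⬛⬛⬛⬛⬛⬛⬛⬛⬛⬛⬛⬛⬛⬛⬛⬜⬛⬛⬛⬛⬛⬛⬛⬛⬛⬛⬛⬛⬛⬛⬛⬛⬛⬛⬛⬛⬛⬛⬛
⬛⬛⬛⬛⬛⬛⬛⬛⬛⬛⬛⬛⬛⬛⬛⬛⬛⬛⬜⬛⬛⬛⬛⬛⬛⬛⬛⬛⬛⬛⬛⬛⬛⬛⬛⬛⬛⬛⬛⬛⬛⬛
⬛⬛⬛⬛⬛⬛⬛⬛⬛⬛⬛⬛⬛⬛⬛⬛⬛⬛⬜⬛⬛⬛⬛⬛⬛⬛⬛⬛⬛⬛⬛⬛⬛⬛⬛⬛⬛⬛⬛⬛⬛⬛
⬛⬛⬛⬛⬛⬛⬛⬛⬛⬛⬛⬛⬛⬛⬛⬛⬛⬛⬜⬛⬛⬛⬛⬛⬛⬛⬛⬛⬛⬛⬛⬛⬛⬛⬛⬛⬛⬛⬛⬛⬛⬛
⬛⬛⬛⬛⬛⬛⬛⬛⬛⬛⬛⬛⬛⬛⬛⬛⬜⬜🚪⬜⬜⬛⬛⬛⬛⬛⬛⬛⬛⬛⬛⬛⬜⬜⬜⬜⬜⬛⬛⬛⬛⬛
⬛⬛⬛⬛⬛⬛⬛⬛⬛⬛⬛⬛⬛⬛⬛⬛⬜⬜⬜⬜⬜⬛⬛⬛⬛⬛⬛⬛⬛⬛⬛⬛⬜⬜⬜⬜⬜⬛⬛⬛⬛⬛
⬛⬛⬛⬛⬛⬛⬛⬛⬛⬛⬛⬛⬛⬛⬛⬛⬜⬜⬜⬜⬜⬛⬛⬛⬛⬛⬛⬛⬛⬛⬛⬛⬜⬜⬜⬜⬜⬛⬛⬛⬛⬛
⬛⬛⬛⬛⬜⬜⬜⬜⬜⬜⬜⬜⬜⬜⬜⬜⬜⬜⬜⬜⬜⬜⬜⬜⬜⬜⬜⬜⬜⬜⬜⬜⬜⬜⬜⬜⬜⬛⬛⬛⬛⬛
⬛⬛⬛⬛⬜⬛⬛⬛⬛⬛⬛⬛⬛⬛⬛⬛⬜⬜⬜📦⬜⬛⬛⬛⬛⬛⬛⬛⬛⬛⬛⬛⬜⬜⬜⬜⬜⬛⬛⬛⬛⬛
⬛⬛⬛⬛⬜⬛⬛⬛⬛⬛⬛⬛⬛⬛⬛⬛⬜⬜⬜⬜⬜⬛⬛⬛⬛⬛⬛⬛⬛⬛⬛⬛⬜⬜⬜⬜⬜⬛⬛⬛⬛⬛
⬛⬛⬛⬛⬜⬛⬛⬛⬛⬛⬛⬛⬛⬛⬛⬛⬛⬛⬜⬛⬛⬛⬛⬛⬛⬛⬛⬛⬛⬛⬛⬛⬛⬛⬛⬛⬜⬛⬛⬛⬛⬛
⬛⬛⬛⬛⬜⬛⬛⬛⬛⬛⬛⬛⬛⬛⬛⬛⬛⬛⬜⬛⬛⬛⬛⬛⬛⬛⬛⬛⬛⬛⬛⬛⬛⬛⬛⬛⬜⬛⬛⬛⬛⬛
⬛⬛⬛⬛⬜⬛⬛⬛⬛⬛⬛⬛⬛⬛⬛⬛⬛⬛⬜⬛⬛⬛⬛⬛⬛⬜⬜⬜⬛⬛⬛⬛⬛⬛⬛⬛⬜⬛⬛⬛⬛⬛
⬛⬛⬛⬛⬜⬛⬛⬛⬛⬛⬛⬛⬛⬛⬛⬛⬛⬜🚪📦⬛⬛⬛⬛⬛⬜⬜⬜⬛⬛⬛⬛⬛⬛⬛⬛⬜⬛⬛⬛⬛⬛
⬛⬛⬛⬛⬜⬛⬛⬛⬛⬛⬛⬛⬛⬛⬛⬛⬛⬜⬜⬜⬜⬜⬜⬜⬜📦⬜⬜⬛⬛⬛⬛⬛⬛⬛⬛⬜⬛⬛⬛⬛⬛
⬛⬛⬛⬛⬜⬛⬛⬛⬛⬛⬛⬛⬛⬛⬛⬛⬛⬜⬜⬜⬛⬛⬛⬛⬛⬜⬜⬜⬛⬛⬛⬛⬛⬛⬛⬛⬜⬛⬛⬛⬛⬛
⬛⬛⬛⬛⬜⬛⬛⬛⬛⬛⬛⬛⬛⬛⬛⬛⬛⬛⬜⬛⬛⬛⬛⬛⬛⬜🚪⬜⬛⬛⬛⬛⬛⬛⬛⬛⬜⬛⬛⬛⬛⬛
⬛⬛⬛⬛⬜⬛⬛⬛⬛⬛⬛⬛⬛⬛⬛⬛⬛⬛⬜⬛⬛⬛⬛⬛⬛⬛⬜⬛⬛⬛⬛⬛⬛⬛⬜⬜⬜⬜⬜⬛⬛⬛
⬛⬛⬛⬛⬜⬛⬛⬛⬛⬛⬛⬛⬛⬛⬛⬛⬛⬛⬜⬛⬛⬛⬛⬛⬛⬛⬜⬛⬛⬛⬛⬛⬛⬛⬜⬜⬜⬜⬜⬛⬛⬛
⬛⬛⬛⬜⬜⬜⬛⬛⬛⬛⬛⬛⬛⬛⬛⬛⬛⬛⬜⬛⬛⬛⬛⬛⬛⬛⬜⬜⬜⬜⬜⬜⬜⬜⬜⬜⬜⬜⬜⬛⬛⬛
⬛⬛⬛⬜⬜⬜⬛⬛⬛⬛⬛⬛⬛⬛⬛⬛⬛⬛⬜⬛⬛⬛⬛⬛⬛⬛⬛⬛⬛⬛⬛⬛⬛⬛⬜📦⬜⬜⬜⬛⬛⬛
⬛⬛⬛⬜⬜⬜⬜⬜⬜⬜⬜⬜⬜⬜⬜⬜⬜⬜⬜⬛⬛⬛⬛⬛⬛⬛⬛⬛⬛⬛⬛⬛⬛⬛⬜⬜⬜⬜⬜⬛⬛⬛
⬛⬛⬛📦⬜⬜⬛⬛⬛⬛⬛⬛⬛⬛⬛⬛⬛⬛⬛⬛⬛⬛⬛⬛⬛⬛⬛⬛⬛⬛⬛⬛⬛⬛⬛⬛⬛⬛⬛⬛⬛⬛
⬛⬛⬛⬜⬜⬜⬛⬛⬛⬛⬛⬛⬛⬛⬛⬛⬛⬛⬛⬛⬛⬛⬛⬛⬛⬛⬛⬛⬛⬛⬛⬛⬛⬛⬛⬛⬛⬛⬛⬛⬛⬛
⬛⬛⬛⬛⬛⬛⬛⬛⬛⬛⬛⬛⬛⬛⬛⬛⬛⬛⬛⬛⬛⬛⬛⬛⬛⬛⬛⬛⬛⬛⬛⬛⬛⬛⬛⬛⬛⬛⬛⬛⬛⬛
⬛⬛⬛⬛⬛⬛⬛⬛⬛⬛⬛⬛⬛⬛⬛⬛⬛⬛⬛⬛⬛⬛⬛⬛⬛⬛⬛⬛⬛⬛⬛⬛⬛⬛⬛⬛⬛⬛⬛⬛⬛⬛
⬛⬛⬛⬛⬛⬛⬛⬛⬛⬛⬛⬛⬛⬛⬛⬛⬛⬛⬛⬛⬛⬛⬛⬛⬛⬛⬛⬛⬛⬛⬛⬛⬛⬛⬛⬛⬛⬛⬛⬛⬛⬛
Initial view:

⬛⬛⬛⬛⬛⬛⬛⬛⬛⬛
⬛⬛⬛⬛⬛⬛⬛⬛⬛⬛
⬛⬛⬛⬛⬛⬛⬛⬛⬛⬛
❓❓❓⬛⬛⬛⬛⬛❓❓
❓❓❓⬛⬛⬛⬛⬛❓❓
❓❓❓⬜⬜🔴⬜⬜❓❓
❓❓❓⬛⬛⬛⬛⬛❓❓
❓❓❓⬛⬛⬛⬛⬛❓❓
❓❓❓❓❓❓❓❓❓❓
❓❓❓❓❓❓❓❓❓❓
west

⬛⬛⬛⬛⬛⬛⬛⬛⬛⬛
⬛⬛⬛⬛⬛⬛⬛⬛⬛⬛
⬛⬛⬛⬛⬛⬛⬛⬛⬛⬛
❓❓❓⬛⬛⬛⬛⬛⬛❓
❓❓❓⬛⬛⬛⬛⬛⬛❓
❓❓❓⬜⬜🔴⬜⬜⬜❓
❓❓❓⬛⬛⬛⬛⬛⬛❓
❓❓❓⬛⬛⬛⬛⬛⬛❓
❓❓❓❓❓❓❓❓❓❓
❓❓❓❓❓❓❓❓❓❓

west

⬛⬛⬛⬛⬛⬛⬛⬛⬛⬛
⬛⬛⬛⬛⬛⬛⬛⬛⬛⬛
⬛⬛⬛⬛⬛⬛⬛⬛⬛⬛
❓❓❓⬛⬛⬛⬛⬛⬛⬛
❓❓❓⬛⬛⬛⬛⬛⬛⬛
❓❓❓⬜⬜🔴⬜⬜⬜⬜
❓❓❓⬜⬛⬛⬛⬛⬛⬛
❓❓❓⬜⬛⬛⬛⬛⬛⬛
❓❓❓❓❓❓❓❓❓❓
❓❓❓❓❓❓❓❓❓❓

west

⬛⬛⬛⬛⬛⬛⬛⬛⬛⬛
⬛⬛⬛⬛⬛⬛⬛⬛⬛⬛
⬛⬛⬛⬛⬛⬛⬛⬛⬛⬛
❓❓❓⬛⬛⬛⬛⬛⬛⬛
❓❓❓⬛⬛⬛⬛⬛⬛⬛
❓❓❓⬛⬜🔴⬜⬜⬜⬜
❓❓❓⬛⬜⬛⬛⬛⬛⬛
❓❓❓⬛⬜⬛⬛⬛⬛⬛
❓❓❓❓❓❓❓❓❓❓
❓❓❓❓❓❓❓❓❓❓

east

⬛⬛⬛⬛⬛⬛⬛⬛⬛⬛
⬛⬛⬛⬛⬛⬛⬛⬛⬛⬛
⬛⬛⬛⬛⬛⬛⬛⬛⬛⬛
❓❓⬛⬛⬛⬛⬛⬛⬛⬛
❓❓⬛⬛⬛⬛⬛⬛⬛⬛
❓❓⬛⬜⬜🔴⬜⬜⬜⬜
❓❓⬛⬜⬛⬛⬛⬛⬛⬛
❓❓⬛⬜⬛⬛⬛⬛⬛⬛
❓❓❓❓❓❓❓❓❓❓
❓❓❓❓❓❓❓❓❓❓

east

⬛⬛⬛⬛⬛⬛⬛⬛⬛⬛
⬛⬛⬛⬛⬛⬛⬛⬛⬛⬛
⬛⬛⬛⬛⬛⬛⬛⬛⬛⬛
❓⬛⬛⬛⬛⬛⬛⬛⬛❓
❓⬛⬛⬛⬛⬛⬛⬛⬛❓
❓⬛⬜⬜⬜🔴⬜⬜⬜❓
❓⬛⬜⬛⬛⬛⬛⬛⬛❓
❓⬛⬜⬛⬛⬛⬛⬛⬛❓
❓❓❓❓❓❓❓❓❓❓
❓❓❓❓❓❓❓❓❓❓

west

⬛⬛⬛⬛⬛⬛⬛⬛⬛⬛
⬛⬛⬛⬛⬛⬛⬛⬛⬛⬛
⬛⬛⬛⬛⬛⬛⬛⬛⬛⬛
❓❓⬛⬛⬛⬛⬛⬛⬛⬛
❓❓⬛⬛⬛⬛⬛⬛⬛⬛
❓❓⬛⬜⬜🔴⬜⬜⬜⬜
❓❓⬛⬜⬛⬛⬛⬛⬛⬛
❓❓⬛⬜⬛⬛⬛⬛⬛⬛
❓❓❓❓❓❓❓❓❓❓
❓❓❓❓❓❓❓❓❓❓

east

⬛⬛⬛⬛⬛⬛⬛⬛⬛⬛
⬛⬛⬛⬛⬛⬛⬛⬛⬛⬛
⬛⬛⬛⬛⬛⬛⬛⬛⬛⬛
❓⬛⬛⬛⬛⬛⬛⬛⬛❓
❓⬛⬛⬛⬛⬛⬛⬛⬛❓
❓⬛⬜⬜⬜🔴⬜⬜⬜❓
❓⬛⬜⬛⬛⬛⬛⬛⬛❓
❓⬛⬜⬛⬛⬛⬛⬛⬛❓
❓❓❓❓❓❓❓❓❓❓
❓❓❓❓❓❓❓❓❓❓

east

⬛⬛⬛⬛⬛⬛⬛⬛⬛⬛
⬛⬛⬛⬛⬛⬛⬛⬛⬛⬛
⬛⬛⬛⬛⬛⬛⬛⬛⬛⬛
⬛⬛⬛⬛⬛⬛⬛⬛❓❓
⬛⬛⬛⬛⬛⬛⬛⬛❓❓
⬛⬜⬜⬜⬜🔴⬜⬜❓❓
⬛⬜⬛⬛⬛⬛⬛⬛❓❓
⬛⬜⬛⬛⬛⬛⬛⬛❓❓
❓❓❓❓❓❓❓❓❓❓
❓❓❓❓❓❓❓❓❓❓


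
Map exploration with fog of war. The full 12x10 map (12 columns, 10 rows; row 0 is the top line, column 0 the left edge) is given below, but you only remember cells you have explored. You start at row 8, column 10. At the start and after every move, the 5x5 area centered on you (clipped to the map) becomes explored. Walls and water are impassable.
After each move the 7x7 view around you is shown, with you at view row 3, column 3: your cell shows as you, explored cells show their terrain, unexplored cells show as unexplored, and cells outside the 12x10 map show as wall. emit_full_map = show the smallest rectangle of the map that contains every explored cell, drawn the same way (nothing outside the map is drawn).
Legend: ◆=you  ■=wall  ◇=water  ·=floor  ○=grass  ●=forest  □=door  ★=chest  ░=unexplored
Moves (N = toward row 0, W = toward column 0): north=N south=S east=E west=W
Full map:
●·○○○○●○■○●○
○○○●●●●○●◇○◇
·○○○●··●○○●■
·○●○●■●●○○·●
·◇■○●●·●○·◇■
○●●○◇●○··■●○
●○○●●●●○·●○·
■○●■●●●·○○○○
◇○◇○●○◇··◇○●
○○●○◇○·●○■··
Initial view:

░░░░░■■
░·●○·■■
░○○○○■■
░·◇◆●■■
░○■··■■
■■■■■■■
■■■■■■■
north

░░░░░■■
░·■●○■■
░·●○·■■
░○○◆○■■
░·◇○●■■
░○■··■■
■■■■■■■

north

░░░░░■■
░○·◇■■■
░·■●○■■
░·●◆·■■
░○○○○■■
░·◇○●■■
░○■··■■

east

░░░░■■■
○·◇■■■■
·■●○■■■
·●○◆■■■
○○○○■■■
·◇○●■■■
○■··■■■

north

░░░░■■■
░○·●■■■
○·◇■■■■
·■●◆■■■
·●○·■■■
○○○○■■■
·◇○●■■■

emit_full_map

░○·●
○·◇■
·■●◆
·●○·
○○○○
·◇○●
○■··

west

░░░░░■■
░○○·●■■
░○·◇■■■
░·■◆○■■
░·●○·■■
░○○○○■■
░·◇○●■■

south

░○○·●■■
░○·◇■■■
░·■●○■■
░·●◆·■■
░○○○○■■
░·◇○●■■
░○■··■■

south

░○·◇■■■
░·■●○■■
░·●○·■■
░○○◆○■■
░·◇○●■■
░○■··■■
■■■■■■■

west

░░○·◇■■
░··■●○■
░○·●○·■
░·○◆○○■
░··◇○●■
░●○■··■
■■■■■■■

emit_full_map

░○○·●
░○·◇■
··■●○
○·●○·
·○◆○○
··◇○●
●○■··

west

░░░○·◇■
░○··■●○
░●○·●○·
░●·◆○○○
░◇··◇○●
░·●○■··
■■■■■■■

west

░░░░○·◇
░●○··■●
░●●○·●○
░●●◆○○○
░○◇··◇○
░○·●○■·
■■■■■■■

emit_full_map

░░░○○·●
░░░○·◇■
●○··■●○
●●○·●○·
●●◆○○○○
○◇··◇○●
○·●○■··


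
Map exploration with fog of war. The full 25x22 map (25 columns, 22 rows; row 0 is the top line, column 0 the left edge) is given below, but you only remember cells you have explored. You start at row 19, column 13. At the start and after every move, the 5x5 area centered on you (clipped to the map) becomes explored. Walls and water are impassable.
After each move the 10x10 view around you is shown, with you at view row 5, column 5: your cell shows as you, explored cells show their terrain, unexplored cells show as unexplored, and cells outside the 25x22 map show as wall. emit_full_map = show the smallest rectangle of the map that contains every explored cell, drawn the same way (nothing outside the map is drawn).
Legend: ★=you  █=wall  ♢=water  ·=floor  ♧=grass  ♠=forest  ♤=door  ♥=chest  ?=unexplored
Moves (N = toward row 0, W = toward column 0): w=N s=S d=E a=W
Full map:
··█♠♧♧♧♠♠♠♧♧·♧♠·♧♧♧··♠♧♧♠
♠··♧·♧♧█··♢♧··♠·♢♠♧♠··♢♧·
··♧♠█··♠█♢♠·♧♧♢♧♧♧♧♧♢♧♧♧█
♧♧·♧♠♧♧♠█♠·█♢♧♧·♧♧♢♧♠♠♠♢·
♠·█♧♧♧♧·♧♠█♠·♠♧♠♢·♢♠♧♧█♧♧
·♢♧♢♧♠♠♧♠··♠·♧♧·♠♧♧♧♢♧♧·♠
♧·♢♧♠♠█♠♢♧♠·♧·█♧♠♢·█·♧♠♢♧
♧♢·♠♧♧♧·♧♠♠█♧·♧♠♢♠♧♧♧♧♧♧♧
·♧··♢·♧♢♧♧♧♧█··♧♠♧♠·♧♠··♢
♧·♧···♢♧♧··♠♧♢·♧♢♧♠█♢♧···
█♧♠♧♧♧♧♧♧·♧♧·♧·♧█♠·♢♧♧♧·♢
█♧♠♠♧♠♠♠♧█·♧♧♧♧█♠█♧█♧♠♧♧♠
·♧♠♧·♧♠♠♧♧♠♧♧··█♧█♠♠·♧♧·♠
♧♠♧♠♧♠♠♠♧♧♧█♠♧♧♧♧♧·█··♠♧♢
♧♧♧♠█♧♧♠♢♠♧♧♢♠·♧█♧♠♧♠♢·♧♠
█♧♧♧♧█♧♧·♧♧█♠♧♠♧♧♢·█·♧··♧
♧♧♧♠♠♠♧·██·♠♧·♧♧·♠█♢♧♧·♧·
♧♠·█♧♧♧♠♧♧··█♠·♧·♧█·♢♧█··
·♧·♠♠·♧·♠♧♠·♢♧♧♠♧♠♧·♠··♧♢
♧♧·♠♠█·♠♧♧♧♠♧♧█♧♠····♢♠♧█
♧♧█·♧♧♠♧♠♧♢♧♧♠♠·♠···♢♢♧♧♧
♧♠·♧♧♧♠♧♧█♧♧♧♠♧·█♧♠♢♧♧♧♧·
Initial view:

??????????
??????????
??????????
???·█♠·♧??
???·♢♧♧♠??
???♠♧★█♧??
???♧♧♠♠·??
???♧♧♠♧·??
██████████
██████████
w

??????????
??????????
??????????
???♠♧·♧♧??
???·█♠·♧??
???·♢★♧♠??
???♠♧♧█♧??
???♧♧♠♠·??
???♧♧♠♧·??
██████████

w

??????????
??????????
??????????
???█♠♧♠♧??
???♠♧·♧♧??
???·█★·♧??
???·♢♧♧♠??
???♠♧♧█♧??
???♧♧♠♠·??
???♧♧♠♧·??

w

??????????
??????????
??????????
???♧♢♠·♧??
???█♠♧♠♧??
???♠♧★♧♧??
???·█♠·♧??
???·♢♧♧♠??
???♠♧♧█♧??
???♧♧♠♠·??

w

??????????
??????????
??????????
???█♠♧♧♧??
???♧♢♠·♧??
???█♠★♠♧??
???♠♧·♧♧??
???·█♠·♧??
???·♢♧♧♠??
???♠♧♧█♧??

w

??????????
??????????
??????????
???♧♧··█??
???█♠♧♧♧??
???♧♢★·♧??
???█♠♧♠♧??
???♠♧·♧♧??
???·█♠·♧??
???·♢♧♧♠??

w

??????????
??????????
??????????
???♧♧♧♧█??
???♧♧··█??
???█♠★♧♧??
???♧♢♠·♧??
???█♠♧♠♧??
???♠♧·♧♧??
???·█♠·♧??

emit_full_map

♧♧♧♧█
♧♧··█
█♠★♧♧
♧♢♠·♧
█♠♧♠♧
♠♧·♧♧
·█♠·♧
·♢♧♧♠
♠♧♧█♧
♧♧♠♠·
♧♧♠♧·

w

??????????
??????????
??????????
???♧·♧·♧??
???♧♧♧♧█??
???♧♧★·█??
???█♠♧♧♧??
???♧♢♠·♧??
???█♠♧♠♧??
???♠♧·♧♧??

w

??????????
??????????
??????????
???♠♧♢·♧??
???♧·♧·♧??
???♧♧★♧█??
???♧♧··█??
???█♠♧♧♧??
???♧♢♠·♧??
???█♠♧♠♧??

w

??????????
??????????
??????????
???♧█··♧??
???♠♧♢·♧??
???♧·★·♧??
???♧♧♧♧█??
???♧♧··█??
???█♠♧♧♧??
???♧♢♠·♧??

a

??????????
??????????
??????????
???♧♧█··♧?
???·♠♧♢·♧?
???♧♧★♧·♧?
???·♧♧♧♧█?
???♠♧♧··█?
????█♠♧♧♧?
????♧♢♠·♧?

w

??????????
??????????
??????????
???♠█♧·♧??
???♧♧█··♧?
???·♠★♢·♧?
???♧♧·♧·♧?
???·♧♧♧♧█?
???♠♧♧··█?
????█♠♧♧♧?

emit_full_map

♠█♧·♧?
♧♧█··♧
·♠★♢·♧
♧♧·♧·♧
·♧♧♧♧█
♠♧♧··█
?█♠♧♧♧
?♧♢♠·♧
?█♠♧♠♧
?♠♧·♧♧
?·█♠·♧
?·♢♧♧♠
?♠♧♧█♧
?♧♧♠♠·
?♧♧♠♧·

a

??????????
??????????
??????????
???♠♠█♧·♧?
???♧♧♧█··♧
???··★♧♢·♧
???·♧♧·♧·♧
???█·♧♧♧♧█
????♠♧♧··█
?????█♠♧♧♧

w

??????????
??????????
??????????
???♧♠·♧·??
???♠♠█♧·♧?
???♧♧★█··♧
???··♠♧♢·♧
???·♧♧·♧·♧
???█·♧♧♧♧█
????♠♧♧··█

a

??????????
??????????
??????????
???♢♧♠·♧·?
???♧♠♠█♧·♧
???♧♧★♧█··
???♧··♠♧♢·
???♧·♧♧·♧·
????█·♧♧♧♧
?????♠♧♧··

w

??????????
??????????
??????????
???♠··♠·??
???♢♧♠·♧·?
???♧♠★█♧·♧
???♧♧♧♧█··
???♧··♠♧♢·
???♧·♧♧·♧·
????█·♧♧♧♧

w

??????????
??????????
??????????
???♧♠█♠·??
???♠··♠·??
???♢♧★·♧·?
???♧♠♠█♧·♧
???♧♧♧♧█··
???♧··♠♧♢·
???♧·♧♧·♧·

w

??????????
??????????
??????????
???█♠·█♢??
???♧♠█♠·??
???♠·★♠·??
???♢♧♠·♧·?
???♧♠♠█♧·♧
???♧♧♧♧█··
???♧··♠♧♢·

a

??????????
??????????
??????????
???♠█♠·█♢?
???·♧♠█♠·?
???♧♠★·♠·?
???♠♢♧♠·♧·
???·♧♠♠█♧·
????♧♧♧♧█·
????♧··♠♧♢

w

██████████
??????????
??????????
???♠█♢♠·??
???♠█♠·█♢?
???·♧★█♠·?
???♧♠··♠·?
???♠♢♧♠·♧·
???·♧♠♠█♧·
????♧♧♧♧█·

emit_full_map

♠█♢♠·????
♠█♠·█♢???
·♧★█♠·???
♧♠··♠·???
♠♢♧♠·♧·??
·♧♠♠█♧·♧?
?♧♧♧♧█··♧
?♧··♠♧♢·♧
?♧·♧♧·♧·♧
??█·♧♧♧♧█
???♠♧♧··█
????█♠♧♧♧
????♧♢♠·♧
????█♠♧♠♧
????♠♧·♧♧
????·█♠·♧
????·♢♧♧♠
????♠♧♧█♧
????♧♧♠♠·
????♧♧♠♧·

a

██████████
??????????
??????????
???·♠█♢♠·?
???♧♠█♠·█♢
???♧·★♠█♠·
???♠♧♠··♠·
???█♠♢♧♠·♧
????·♧♠♠█♧
?????♧♧♧♧█

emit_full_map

·♠█♢♠·????
♧♠█♠·█♢???
♧·★♠█♠·???
♠♧♠··♠·???
█♠♢♧♠·♧·??
?·♧♠♠█♧·♧?
??♧♧♧♧█··♧
??♧··♠♧♢·♧
??♧·♧♧·♧·♧
???█·♧♧♧♧█
????♠♧♧··█
?????█♠♧♧♧
?????♧♢♠·♧
?????█♠♧♠♧
?????♠♧·♧♧
?????·█♠·♧
?????·♢♧♧♠
?????♠♧♧█♧
?????♧♧♠♠·
?????♧♧♠♧·


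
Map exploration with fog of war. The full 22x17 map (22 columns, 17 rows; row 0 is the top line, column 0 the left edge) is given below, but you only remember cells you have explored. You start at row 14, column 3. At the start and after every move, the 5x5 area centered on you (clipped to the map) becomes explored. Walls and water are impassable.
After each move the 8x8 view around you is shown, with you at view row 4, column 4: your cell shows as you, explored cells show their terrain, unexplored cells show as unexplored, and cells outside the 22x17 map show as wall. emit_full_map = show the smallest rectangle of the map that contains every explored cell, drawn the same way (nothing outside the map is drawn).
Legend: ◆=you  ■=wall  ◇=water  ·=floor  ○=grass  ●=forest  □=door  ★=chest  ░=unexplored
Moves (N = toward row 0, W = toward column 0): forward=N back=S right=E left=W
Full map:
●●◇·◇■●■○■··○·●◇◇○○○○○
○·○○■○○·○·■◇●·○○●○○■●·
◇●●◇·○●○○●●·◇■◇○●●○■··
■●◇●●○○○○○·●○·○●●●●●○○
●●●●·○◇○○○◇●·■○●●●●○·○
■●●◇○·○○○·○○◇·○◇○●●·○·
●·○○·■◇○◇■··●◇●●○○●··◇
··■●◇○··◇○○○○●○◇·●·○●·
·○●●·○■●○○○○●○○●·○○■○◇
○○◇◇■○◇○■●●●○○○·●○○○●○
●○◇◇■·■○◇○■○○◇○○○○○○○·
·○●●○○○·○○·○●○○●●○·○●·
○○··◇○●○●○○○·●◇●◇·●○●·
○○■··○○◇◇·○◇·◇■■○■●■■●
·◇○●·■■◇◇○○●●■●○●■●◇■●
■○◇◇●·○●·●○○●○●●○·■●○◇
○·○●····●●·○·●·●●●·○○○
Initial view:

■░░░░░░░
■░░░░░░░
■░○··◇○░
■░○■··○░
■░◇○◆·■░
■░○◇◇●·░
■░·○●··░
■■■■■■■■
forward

■░░░░░░░
■░░░░░░░
■░○●●○○░
■░○··◇○░
■░○■◆·○░
■░◇○●·■░
■░○◇◇●·░
■░·○●··░

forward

■░░░░░░░
■░░░░░░░
■░○◇◇■·░
■░○●●○○░
■░○·◆◇○░
■░○■··○░
■░◇○●·■░
■░○◇◇●·░

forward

■░░░░░░░
■░░░░░░░
■░○◇◇■○░
■░○◇◇■·░
■░○●◆○○░
■░○··◇○░
■░○■··○░
■░◇○●·■░

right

░░░░░░░░
░░░░░░░░
░○◇◇■○◇░
░○◇◇■·■░
░○●●◆○○░
░○··◇○●░
░○■··○○░
░◇○●·■░░

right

░░░░░░░░
░░░░░░░░
○◇◇■○◇○░
○◇◇■·■○░
○●●○◆○·░
○··◇○●○░
○■··○○◇░
◇○●·■░░░

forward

░░░░░░░░
░░░░░░░░
░░●·○■●░
○◇◇■○◇○░
○◇◇■◆■○░
○●●○○○·░
○··◇○●○░
○■··○○◇░

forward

░░░░░░░░
░░░░░░░░
░░●◇○··░
░░●·○■●░
○◇◇■◆◇○░
○◇◇■·■○░
○●●○○○·░
○··◇○●○░

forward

░░░░░░░░
░░░░░░░░
░░○·■◇○░
░░●◇○··░
░░●·◆■●░
○◇◇■○◇○░
○◇◇■·■○░
○●●○○○·░

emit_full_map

░░○·■◇○
░░●◇○··
░░●·◆■●
○◇◇■○◇○
○◇◇■·■○
○●●○○○·
○··◇○●○
○■··○○◇
◇○●·■░░
○◇◇●·░░
·○●··░░

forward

░░░░░░░░
░░░░░░░░
░░◇○·○○░
░░○·■◇○░
░░●◇◆··░
░░●·○■●░
○◇◇■○◇○░
○◇◇■·■○░

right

░░░░░░░░
░░░░░░░░
░◇○·○○○░
░○·■◇○◇░
░●◇○◆·◇░
░●·○■●○░
◇◇■○◇○■░
◇◇■·■○░░

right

░░░░░░░░
░░░░░░░░
◇○·○○○·░
○·■◇○◇■░
●◇○·◆◇○░
●·○■●○○░
◇■○◇○■●░
◇■·■○░░░

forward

░░░░░░░░
░░░░░░░░
░░○◇○○○░
◇○·○○○·░
○·■◇◆◇■░
●◇○··◇○░
●·○■●○○░
◇■○◇○■●░

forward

░░░░░░░░
░░░░░░░░
░░○○○○○░
░░○◇○○○░
◇○·○◆○·░
○·■◇○◇■░
●◇○··◇○░
●·○■●○○░

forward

░░░░░░░░
░░░░░░░░
░░○●○○●░
░░○○○○○░
░░○◇◆○○░
◇○·○○○·░
○·■◇○◇■░
●◇○··◇○░

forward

■■■■■■■■
░░░░░░░░
░░○○·○·░
░░○●○○●░
░░○○◆○○░
░░○◇○○○░
◇○·○○○·░
○·■◇○◇■░

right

■■■■■■■■
░░░░░░░░
░○○·○·■░
░○●○○●●░
░○○○◆○·░
░○◇○○○◇░
○·○○○·○░
·■◇○◇■░░

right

■■■■■■■■
░░░░░░░░
○○·○·■◇░
○●○○●●·░
○○○○◆·●░
○◇○○○◇●░
·○○○·○○░
■◇○◇■░░░

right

■■■■■■■■
░░░░░░░░
○·○·■◇●░
●○○●●·◇░
○○○○◆●○░
◇○○○◇●·░
○○○·○○◇░
◇○◇■░░░░

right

■■■■■■■■
░░░░░░░░
·○·■◇●·░
○○●●·◇■░
○○○·◆○·░
○○○◇●·■░
○○·○○◇·░
○◇■░░░░░

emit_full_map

░░░░○○·○·■◇●·
░░░░○●○○●●·◇■
░░░░○○○○○·◆○·
░░░░○◇○○○◇●·■
░░◇○·○○○·○○◇·
░░○·■◇○◇■░░░░
░░●◇○··◇○░░░░
░░●·○■●○○░░░░
○◇◇■○◇○■●░░░░
○◇◇■·■○░░░░░░
○●●○○○·░░░░░░
○··◇○●○░░░░░░
○■··○○◇░░░░░░
◇○●·■░░░░░░░░
○◇◇●·░░░░░░░░
·○●··░░░░░░░░

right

■■■■■■■■
░░░░░░░░
○·■◇●·○░
○●●·◇■◇░
○○·●◆·○░
○○◇●·■○░
○·○○◇·○░
◇■░░░░░░

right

■■■■■■■■
░░░░░░░░
·■◇●·○○░
●●·◇■◇○░
○·●○◆○●░
○◇●·■○●░
·○○◇·○◇░
■░░░░░░░

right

■■■■■■■■
░░░░░░░░
■◇●·○○●░
●·◇■◇○●░
·●○·◆●●░
◇●·■○●●░
○○◇·○◇○░
░░░░░░░░

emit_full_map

░░░░○○·○·■◇●·○○●
░░░░○●○○●●·◇■◇○●
░░░░○○○○○·●○·◆●●
░░░░○◇○○○◇●·■○●●
░░◇○·○○○·○○◇·○◇○
░░○·■◇○◇■░░░░░░░
░░●◇○··◇○░░░░░░░
░░●·○■●○○░░░░░░░
○◇◇■○◇○■●░░░░░░░
○◇◇■·■○░░░░░░░░░
○●●○○○·░░░░░░░░░
○··◇○●○░░░░░░░░░
○■··○○◇░░░░░░░░░
◇○●·■░░░░░░░░░░░
○◇◇●·░░░░░░░░░░░
·○●··░░░░░░░░░░░
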